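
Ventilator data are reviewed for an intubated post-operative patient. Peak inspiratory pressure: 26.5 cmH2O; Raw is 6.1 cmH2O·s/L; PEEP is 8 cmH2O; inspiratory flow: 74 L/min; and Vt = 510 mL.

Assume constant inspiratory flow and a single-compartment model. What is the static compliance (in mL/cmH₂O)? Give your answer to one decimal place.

Flow: 74 L/min ÷ 60 = 1.2333 L/s.
Equation of motion (constant flow): PIP = Vt/C + R·V̇ + PEEP.
Vt/C = PIP − R·V̇ − PEEP = 26.5 − 6.1×1.2333 − 8 = 26.5 − 7.523 − 8 = 10.977 cmH2O.
C = Vt / 10.977 = 510 / 10.977 = 46.461 mL/cmH2O.

46.5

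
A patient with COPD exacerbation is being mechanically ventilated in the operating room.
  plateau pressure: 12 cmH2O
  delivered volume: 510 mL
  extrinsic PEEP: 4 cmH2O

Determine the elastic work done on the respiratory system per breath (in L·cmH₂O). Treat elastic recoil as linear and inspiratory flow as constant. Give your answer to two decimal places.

2.04

Elastic work ≈ ½ × (Pplat − PEEP) × Vt = 0.5 × (12 − 4) × 0.510 L = 0.5 × 8.0 × 0.510 = 2.04 L·cmH2O.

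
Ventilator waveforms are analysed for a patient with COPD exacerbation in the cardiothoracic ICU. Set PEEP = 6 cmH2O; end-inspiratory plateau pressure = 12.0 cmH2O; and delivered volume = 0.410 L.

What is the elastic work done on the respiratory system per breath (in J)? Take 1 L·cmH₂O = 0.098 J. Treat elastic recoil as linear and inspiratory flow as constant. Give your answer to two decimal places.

Elastic work ≈ ½ × (Pplat − PEEP) × Vt = 0.5 × (12.0 − 6) × 0.410 L = 0.5 × 6.0 × 0.410 = 1.23 L·cmH2O.
× 0.098 J/(L·cmH2O) → 0.1205 J.

0.12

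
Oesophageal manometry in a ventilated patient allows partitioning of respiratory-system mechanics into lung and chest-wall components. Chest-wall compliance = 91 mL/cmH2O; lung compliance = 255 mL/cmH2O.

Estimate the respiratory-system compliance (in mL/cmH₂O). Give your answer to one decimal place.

Lung and chest wall are elastances in series: 1/Crs = 1/CL + 1/Ccw.
1/Crs = 1/255 + 1/91 = 0.01491.
Crs = 67.069 mL/cmH2O.

67.1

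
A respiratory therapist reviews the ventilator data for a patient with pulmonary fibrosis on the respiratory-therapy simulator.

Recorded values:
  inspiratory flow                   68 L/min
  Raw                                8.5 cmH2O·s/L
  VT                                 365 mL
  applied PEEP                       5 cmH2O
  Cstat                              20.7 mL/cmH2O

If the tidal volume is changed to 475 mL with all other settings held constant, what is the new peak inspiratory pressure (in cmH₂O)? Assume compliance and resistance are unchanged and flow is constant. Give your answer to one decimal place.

Flow: 68 L/min ÷ 60 = 1.1333 L/s.
PIP = Vt/C + R·V̇ + PEEP (constant-flow equation of motion).
Only the elastic term changes: ΔPIP = ΔVt / C = (475 − 365) / 20.7 = 5.314 cmH2O.
Original PIP = 365/20.7 + 8.5×1.1333 + 5 = 32.266 cmH2O; new PIP = 32.266 + (5.314) = 37.58 cmH2O.

37.6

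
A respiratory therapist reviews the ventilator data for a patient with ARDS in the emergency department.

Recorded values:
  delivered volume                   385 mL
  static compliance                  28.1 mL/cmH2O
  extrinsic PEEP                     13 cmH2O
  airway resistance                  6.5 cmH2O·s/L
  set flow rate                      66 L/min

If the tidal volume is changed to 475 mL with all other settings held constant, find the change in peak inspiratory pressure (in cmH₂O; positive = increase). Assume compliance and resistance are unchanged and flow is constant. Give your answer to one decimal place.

PIP = Vt/C + R·V̇ + PEEP (constant-flow equation of motion).
Only the elastic term changes: ΔPIP = ΔVt / C = (475 − 385) / 28.1 = 3.203 cmH2O.

3.2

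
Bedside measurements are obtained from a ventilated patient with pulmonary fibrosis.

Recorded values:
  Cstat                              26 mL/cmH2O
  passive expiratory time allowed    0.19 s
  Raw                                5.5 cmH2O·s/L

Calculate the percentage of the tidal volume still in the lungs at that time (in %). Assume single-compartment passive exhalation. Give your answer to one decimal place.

26.5

τ = R × C = 5.5 × 26 mL/cmH2O = 5.5 × 0.026 L/cmH2O = 0.143 s.
Passive exhalation: V(t)/V₀ = e^(−t/τ) = e^(−0.19/0.143) = 0.2648.
Fraction remaining = 0.2648 → 26.48%.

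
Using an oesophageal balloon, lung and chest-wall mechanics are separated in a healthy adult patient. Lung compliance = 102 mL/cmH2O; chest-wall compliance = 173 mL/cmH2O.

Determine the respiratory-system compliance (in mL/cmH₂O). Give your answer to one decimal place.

64.2

Lung and chest wall are elastances in series: 1/Crs = 1/CL + 1/Ccw.
1/Crs = 1/102 + 1/173 = 0.01558.
Crs = 64.185 mL/cmH2O.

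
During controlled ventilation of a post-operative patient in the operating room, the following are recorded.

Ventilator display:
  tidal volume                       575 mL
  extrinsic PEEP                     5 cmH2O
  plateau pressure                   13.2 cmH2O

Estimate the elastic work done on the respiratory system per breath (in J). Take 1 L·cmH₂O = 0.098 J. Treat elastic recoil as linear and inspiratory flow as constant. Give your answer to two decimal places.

0.23

Elastic work ≈ ½ × (Pplat − PEEP) × Vt = 0.5 × (13.2 − 5) × 0.575 L = 0.5 × 8.2 × 0.575 = 2.358 L·cmH2O.
× 0.098 J/(L·cmH2O) → 0.2311 J.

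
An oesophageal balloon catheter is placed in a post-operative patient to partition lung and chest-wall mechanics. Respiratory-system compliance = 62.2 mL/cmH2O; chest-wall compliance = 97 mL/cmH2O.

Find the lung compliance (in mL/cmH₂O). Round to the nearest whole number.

1/CL = 1/Crs − 1/Ccw.
1/CL = 1/62.2 − 1/97 = 0.005768.
CL = 173.37 mL/cmH2O.

173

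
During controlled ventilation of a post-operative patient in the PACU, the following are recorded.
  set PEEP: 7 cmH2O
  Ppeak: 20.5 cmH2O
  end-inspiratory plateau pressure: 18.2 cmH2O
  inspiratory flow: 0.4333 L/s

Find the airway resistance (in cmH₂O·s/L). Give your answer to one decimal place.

5.3

Raw = (PIP − Pplat) / flow = (20.5 − 18.2) / 0.4333 = 2.3 / 0.4333 = 5.308 cmH2O·s/L.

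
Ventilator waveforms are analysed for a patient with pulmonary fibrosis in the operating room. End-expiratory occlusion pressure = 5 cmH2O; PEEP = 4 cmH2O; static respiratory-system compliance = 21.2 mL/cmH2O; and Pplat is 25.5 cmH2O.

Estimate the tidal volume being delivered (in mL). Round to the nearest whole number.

End-expiratory occlusion gives total PEEP = 5 cmH2O (intrinsic PEEP = 5 − 4 = 1). Use total PEEP for the elastic gradient.
Vt = Cstat × (Pplat − PEEPtotal) = 21.2 × (25.5 − 5) = 21.2 × 20.5 = 434.6 mL.

435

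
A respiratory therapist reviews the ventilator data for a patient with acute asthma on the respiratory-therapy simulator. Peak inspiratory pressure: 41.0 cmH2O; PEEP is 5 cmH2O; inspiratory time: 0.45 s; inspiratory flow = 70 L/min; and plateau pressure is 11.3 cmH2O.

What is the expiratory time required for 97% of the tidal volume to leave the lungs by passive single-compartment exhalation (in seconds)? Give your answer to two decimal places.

Flow: 70 L/min ÷ 60 = 1.1667 L/s.
Vt = flow × Ti = 1.1667 L/s × 0.45 s × 1000 mL/L = 525.02 mL.
R = (PIP − Pplat)/V̇ = (41.0 − 11.3) / 1.1667 = 29.7/1.1667 = 25.456 cmH2O·s/L.
C = Vt/(Pplat − PEEP) = 525.02 / (11.3 − 5) = 525.02/6.3 = 83.337 mL/cmH2O.
τ = R × C = 25.456 × 0.08334 L/cmH2O = 2.122 s.
t = −τ·ln(1 − 0.97) = −2.122·ln(0.03) = 7.441 s.

7.44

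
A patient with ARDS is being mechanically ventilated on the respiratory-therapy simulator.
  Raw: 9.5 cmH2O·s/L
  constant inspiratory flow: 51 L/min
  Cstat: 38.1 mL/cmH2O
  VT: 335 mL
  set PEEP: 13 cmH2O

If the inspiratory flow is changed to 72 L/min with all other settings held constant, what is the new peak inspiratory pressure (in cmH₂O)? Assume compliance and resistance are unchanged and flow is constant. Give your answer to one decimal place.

33.2

Flow: 51 L/min ÷ 60 = 0.85 L/s.
New flow: 72 L/min ÷ 60 = 1.2 L/s.
PIP = Vt/C + R·V̇ + PEEP (constant-flow equation of motion).
Only the resistive term changes: ΔPIP = R × ΔV̇ = 9.5 × (1.2 − 0.85) = 9.5 × 0.35 = 3.325 cmH2O.
Original PIP = 335/38.1 + 9.5×0.85 + 13 = 29.868 cmH2O; new PIP = 29.868 + (3.325) = 33.193 cmH2O.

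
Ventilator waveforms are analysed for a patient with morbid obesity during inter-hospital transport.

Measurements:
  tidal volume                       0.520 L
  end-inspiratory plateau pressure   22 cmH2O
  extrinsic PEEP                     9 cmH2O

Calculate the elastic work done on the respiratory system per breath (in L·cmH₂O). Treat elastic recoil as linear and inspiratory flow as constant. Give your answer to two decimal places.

Elastic work ≈ ½ × (Pplat − PEEP) × Vt = 0.5 × (22 − 9) × 0.520 L = 0.5 × 13.0 × 0.520 = 3.38 L·cmH2O.

3.38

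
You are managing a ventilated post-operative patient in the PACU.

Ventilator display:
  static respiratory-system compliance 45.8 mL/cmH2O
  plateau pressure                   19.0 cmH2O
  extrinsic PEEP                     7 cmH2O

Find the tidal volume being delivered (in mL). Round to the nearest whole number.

550

Vt = Cstat × (Pplat − PEEP) = 45.8 × (19.0 − 7) = 45.8 × 12.0 = 549.6 mL.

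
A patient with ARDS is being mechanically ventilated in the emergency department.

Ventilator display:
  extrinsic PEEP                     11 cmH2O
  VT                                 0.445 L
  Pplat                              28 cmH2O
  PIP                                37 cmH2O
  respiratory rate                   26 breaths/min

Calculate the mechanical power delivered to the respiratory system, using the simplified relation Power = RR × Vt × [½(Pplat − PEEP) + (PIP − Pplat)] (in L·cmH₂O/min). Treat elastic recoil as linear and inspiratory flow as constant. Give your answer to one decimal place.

202.5

Per-breath work = Vt × [½(Pplat−PEEP) + (PIP−Pplat)] = 0.445 × [0.5×17.0 + 9.0] = 0.445 × 17.5 = 7.788 L·cmH2O.
Power = 26 × 7.788 = 202.49 L·cmH2O/min.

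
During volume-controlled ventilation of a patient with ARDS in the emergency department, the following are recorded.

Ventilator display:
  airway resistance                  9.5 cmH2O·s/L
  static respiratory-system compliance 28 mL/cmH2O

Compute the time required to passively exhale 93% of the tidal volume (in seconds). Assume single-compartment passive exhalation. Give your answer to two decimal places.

τ = R × C = 9.5 × 28 mL/cmH2O = 9.5 × 0.028 L/cmH2O = 0.266 s.
Exhaled fraction f = 1 − e^(−t/τ) → t = −τ·ln(1 − f) = −0.266·ln(0.07) = 0.7074 s.

0.71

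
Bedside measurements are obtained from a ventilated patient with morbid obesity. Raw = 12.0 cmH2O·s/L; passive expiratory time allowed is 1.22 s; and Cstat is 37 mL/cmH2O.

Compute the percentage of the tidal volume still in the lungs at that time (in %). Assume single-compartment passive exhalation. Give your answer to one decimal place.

τ = R × C = 12.0 × 37 mL/cmH2O = 12.0 × 0.037 L/cmH2O = 0.444 s.
Passive exhalation: V(t)/V₀ = e^(−t/τ) = e^(−1.22/0.444) = 0.06407.
Fraction remaining = 0.06407 → 6.407%.

6.4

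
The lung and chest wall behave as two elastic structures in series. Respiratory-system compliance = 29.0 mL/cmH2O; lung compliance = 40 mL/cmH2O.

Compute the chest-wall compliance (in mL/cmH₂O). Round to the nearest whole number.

1/Ccw = 1/Crs − 1/CL.
1/Ccw = 1/29.0 − 1/40 = 0.009483.
Ccw = 105.45 mL/cmH2O.

105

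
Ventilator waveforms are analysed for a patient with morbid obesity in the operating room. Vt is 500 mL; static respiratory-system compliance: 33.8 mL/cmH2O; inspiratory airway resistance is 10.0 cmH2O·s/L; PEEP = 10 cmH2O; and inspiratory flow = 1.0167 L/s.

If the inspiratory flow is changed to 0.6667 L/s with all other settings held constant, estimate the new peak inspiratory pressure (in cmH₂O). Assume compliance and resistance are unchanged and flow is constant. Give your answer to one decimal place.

31.5

PIP = Vt/C + R·V̇ + PEEP (constant-flow equation of motion).
Only the resistive term changes: ΔPIP = R × ΔV̇ = 10.0 × (0.6667 − 1.0167) = 10.0 × -0.35 = -3.5 cmH2O.
Original PIP = 500/33.8 + 10.0×1.0167 + 10 = 34.96 cmH2O; new PIP = 34.96 + (-3.5) = 31.46 cmH2O.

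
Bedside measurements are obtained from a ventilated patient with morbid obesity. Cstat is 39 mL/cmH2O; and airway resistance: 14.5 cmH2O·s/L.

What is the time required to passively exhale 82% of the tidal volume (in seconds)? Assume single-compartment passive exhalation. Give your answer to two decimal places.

0.97

τ = R × C = 14.5 × 39 mL/cmH2O = 14.5 × 0.039 L/cmH2O = 0.5655 s.
Exhaled fraction f = 1 − e^(−t/τ) → t = −τ·ln(1 − f) = −0.5655·ln(0.18) = 0.9697 s.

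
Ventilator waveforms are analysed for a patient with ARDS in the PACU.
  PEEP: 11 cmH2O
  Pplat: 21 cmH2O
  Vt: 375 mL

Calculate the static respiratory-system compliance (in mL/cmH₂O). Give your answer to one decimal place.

Cstat = Vt / (Pplat − PEEP) = 375 / (21 − 11) = 375 / 10.0 = 37.5 mL/cmH2O.

37.5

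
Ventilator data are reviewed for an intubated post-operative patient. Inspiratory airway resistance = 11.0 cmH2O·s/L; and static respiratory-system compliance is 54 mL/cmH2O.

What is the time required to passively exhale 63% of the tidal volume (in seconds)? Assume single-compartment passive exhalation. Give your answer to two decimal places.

τ = R × C = 11.0 × 54 mL/cmH2O = 11.0 × 0.054 L/cmH2O = 0.594 s.
Exhaled fraction f = 1 − e^(−t/τ) → t = −τ·ln(1 − f) = −0.594·ln(0.37) = 0.5906 s.

0.59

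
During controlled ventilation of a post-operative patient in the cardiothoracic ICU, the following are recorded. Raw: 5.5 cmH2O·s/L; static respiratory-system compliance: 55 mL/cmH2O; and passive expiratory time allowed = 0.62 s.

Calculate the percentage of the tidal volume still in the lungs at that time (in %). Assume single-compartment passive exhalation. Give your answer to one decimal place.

τ = R × C = 5.5 × 55 mL/cmH2O = 5.5 × 0.055 L/cmH2O = 0.3025 s.
Passive exhalation: V(t)/V₀ = e^(−t/τ) = e^(−0.62/0.3025) = 0.1288.
Fraction remaining = 0.1288 → 12.88%.

12.9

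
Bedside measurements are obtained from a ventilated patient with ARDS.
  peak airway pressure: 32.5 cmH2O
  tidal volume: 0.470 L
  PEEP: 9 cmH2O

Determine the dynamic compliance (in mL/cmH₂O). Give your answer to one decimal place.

20.0

Dynamic compliance = Vt / (PIP − PEEP) = 470 / (32.5 − 9) = 470 / 23.5 = 20.0 mL/cmH2O.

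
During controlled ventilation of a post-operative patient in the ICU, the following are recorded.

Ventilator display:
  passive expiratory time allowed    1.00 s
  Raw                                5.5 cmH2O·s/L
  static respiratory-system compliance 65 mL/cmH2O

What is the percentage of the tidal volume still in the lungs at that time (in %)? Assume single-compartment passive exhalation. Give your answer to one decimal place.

6.1

τ = R × C = 5.5 × 65 mL/cmH2O = 5.5 × 0.065 L/cmH2O = 0.3575 s.
Passive exhalation: V(t)/V₀ = e^(−t/τ) = e^(−1.00/0.3575) = 0.06098.
Fraction remaining = 0.06098 → 6.098%.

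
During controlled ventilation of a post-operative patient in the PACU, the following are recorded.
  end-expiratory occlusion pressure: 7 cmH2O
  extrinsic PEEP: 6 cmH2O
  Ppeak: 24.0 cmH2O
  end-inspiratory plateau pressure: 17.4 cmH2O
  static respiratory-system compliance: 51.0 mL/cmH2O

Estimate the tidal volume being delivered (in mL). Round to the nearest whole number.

End-expiratory occlusion gives total PEEP = 7 cmH2O (intrinsic PEEP = 7 − 6 = 1). Use total PEEP for the elastic gradient.
Vt = Cstat × (Pplat − PEEPtotal) = 51.0 × (17.4 − 7) = 51.0 × 10.4 = 530.4 mL.

530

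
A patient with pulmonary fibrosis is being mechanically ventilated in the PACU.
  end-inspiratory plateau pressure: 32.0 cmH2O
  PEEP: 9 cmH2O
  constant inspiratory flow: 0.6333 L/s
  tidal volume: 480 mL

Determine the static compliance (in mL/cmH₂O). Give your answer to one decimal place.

20.9

Cstat = Vt / (Pplat − PEEP) = 480 / (32.0 − 9) = 480 / 23.0 = 20.87 mL/cmH2O.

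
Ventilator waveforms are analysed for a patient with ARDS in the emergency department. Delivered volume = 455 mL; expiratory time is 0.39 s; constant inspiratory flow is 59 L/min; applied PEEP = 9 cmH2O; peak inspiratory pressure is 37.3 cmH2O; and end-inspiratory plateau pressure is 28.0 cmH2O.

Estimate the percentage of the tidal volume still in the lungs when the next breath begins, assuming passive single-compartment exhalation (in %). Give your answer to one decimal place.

17.9

Flow: 59 L/min ÷ 60 = 0.9833 L/s.
R = (PIP − Pplat)/V̇ = (37.3 − 28.0) / 0.9833 = 9.3/0.9833 = 9.458 cmH2O·s/L.
C = Vt/(Pplat − PEEP) = 455.0 / (28.0 − 9) = 455.0/19.0 = 23.947 mL/cmH2O.
τ = R × C = 9.458 × 0.02395 L/cmH2O = 0.2265 s.
Fraction remaining at end-expiration = e^(−Te/τ) = e^(−0.39/0.2265) = 0.1787 → 17.87%.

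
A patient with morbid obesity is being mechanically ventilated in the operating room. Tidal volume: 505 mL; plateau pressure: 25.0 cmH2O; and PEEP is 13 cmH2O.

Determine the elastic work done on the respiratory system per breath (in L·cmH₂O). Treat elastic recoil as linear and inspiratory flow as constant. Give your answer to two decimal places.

3.03

Elastic work ≈ ½ × (Pplat − PEEP) × Vt = 0.5 × (25.0 − 13) × 0.505 L = 0.5 × 12.0 × 0.505 = 3.03 L·cmH2O.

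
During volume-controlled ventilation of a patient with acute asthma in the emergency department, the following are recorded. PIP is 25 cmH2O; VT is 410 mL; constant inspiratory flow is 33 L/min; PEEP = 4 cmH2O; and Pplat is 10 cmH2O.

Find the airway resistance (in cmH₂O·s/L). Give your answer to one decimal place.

Flow: 33 L/min ÷ 60 = 0.55 L/s.
Raw = (PIP − Pplat) / flow = (25 − 10) / 0.55 = 15.0 / 0.55 = 27.273 cmH2O·s/L.

27.3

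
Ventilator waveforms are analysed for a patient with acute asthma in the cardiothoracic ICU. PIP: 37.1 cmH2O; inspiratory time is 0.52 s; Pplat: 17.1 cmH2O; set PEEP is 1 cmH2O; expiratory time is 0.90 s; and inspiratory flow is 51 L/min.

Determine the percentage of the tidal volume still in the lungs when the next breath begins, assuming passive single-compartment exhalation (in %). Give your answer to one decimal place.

Flow: 51 L/min ÷ 60 = 0.85 L/s.
Vt = flow × Ti = 0.85 L/s × 0.52 s × 1000 mL/L = 442.0 mL.
R = (PIP − Pplat)/V̇ = (37.1 − 17.1) / 0.85 = 20.0/0.85 = 23.529 cmH2O·s/L.
C = Vt/(Pplat − PEEP) = 442.0 / (17.1 − 1) = 442.0/16.1 = 27.453 mL/cmH2O.
τ = R × C = 23.529 × 0.02745 L/cmH2O = 0.6459 s.
Fraction remaining at end-expiration = e^(−Te/τ) = e^(−0.90/0.6459) = 0.2482 → 24.82%.

24.8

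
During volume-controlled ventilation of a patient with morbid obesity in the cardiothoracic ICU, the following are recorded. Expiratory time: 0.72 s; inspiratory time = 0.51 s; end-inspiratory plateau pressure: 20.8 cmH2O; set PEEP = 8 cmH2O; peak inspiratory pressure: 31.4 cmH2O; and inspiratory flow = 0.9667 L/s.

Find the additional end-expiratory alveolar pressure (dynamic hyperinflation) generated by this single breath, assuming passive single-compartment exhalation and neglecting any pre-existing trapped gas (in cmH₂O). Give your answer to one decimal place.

Vt = flow × Ti = 0.9667 L/s × 0.51 s × 1000 mL/L = 493.02 mL.
R = (PIP − Pplat)/V̇ = (31.4 − 20.8) / 0.9667 = 10.6/0.9667 = 10.965 cmH2O·s/L.
C = Vt/(Pplat − PEEP) = 493.02 / (20.8 − 8) = 493.02/12.8 = 38.517 mL/cmH2O.
τ = R × C = 10.965 × 0.03852 L/cmH2O = 0.4224 s.
Fraction remaining = e^(−Te/τ) = e^(−0.72/0.4224) = 0.1819; trapped volume = 493.02 × 0.1819 = 89.68 mL.
Additional alveolar pressure from trapping ≈ V_trapped / C = 89.68 / 38.517 = 2.328 cmH2O.

2.3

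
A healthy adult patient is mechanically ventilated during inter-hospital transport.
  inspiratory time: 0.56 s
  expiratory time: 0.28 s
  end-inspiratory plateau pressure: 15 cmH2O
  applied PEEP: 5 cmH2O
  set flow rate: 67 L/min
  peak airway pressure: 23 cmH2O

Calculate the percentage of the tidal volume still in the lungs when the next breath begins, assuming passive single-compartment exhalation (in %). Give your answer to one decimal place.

Flow: 67 L/min ÷ 60 = 1.1167 L/s.
Vt = flow × Ti = 1.1167 L/s × 0.56 s × 1000 mL/L = 625.35 mL.
R = (PIP − Pplat)/V̇ = (23 − 15) / 1.1167 = 8.0/1.1167 = 7.164 cmH2O·s/L.
C = Vt/(Pplat − PEEP) = 625.35 / (15 − 5) = 625.35/10.0 = 62.535 mL/cmH2O.
τ = R × C = 7.164 × 0.06254 L/cmH2O = 0.448 s.
Fraction remaining at end-expiration = e^(−Te/τ) = e^(−0.28/0.448) = 0.5353 → 53.53%.

53.5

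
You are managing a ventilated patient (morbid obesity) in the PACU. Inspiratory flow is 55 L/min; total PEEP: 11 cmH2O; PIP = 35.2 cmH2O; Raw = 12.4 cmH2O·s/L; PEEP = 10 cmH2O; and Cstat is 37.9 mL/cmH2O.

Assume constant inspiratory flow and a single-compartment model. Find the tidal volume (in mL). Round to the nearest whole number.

486

Flow: 55 L/min ÷ 60 = 0.9167 L/s.
Total PEEP = 11 cmH2O (set 10 + intrinsic 1); this is the baseline alveolar pressure.
Equation of motion (constant flow): PIP = Vt/C + R·V̇ + PEEP.
Vt/C = PIP − R·V̇ − PEEP = 35.2 − 11.367 − 11 = 12.833 cmH2O.
Vt = C × 12.833 = 37.9 × 12.833 = 486.37 mL.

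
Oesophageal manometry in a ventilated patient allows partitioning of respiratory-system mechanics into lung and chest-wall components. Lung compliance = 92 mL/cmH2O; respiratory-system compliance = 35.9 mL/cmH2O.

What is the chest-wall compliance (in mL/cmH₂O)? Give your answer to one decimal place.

58.9

1/Ccw = 1/Crs − 1/CL.
1/Ccw = 1/35.9 − 1/92 = 0.01699.
Ccw = 58.858 mL/cmH2O.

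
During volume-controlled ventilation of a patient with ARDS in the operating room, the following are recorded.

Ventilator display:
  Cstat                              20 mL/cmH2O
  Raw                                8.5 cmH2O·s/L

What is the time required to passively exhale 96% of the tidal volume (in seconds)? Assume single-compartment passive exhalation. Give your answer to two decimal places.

τ = R × C = 8.5 × 20 mL/cmH2O = 8.5 × 0.020 L/cmH2O = 0.17 s.
Exhaled fraction f = 1 − e^(−t/τ) → t = −τ·ln(1 − f) = −0.17·ln(0.04) = 0.5472 s.

0.55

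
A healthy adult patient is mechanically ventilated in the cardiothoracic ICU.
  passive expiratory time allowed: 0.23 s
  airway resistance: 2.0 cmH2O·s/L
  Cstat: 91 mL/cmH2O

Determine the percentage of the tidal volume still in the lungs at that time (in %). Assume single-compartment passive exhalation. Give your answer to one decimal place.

28.3

τ = R × C = 2.0 × 91 mL/cmH2O = 2.0 × 0.091 L/cmH2O = 0.182 s.
Passive exhalation: V(t)/V₀ = e^(−t/τ) = e^(−0.23/0.182) = 0.2826.
Fraction remaining = 0.2826 → 28.26%.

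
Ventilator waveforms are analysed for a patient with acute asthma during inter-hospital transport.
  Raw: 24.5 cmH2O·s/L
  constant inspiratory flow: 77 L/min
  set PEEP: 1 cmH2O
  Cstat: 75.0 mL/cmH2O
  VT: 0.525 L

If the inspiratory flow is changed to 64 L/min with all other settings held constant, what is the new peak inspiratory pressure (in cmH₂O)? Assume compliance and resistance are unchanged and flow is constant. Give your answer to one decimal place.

Flow: 77 L/min ÷ 60 = 1.2833 L/s.
New flow: 64 L/min ÷ 60 = 1.0667 L/s.
PIP = Vt/C + R·V̇ + PEEP (constant-flow equation of motion).
Only the resistive term changes: ΔPIP = R × ΔV̇ = 24.5 × (1.0667 − 1.2833) = 24.5 × -0.2166 = -5.307 cmH2O.
Original PIP = 525/75.0 + 24.5×1.2833 + 1 = 39.441 cmH2O; new PIP = 39.441 + (-5.307) = 34.134 cmH2O.

34.1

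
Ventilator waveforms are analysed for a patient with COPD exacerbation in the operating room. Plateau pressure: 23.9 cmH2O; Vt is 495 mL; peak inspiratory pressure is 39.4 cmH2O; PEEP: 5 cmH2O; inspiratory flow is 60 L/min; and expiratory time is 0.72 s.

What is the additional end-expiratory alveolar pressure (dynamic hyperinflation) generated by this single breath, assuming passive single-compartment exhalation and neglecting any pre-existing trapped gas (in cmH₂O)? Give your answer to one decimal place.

Flow: 60 L/min ÷ 60 = 1 L/s.
R = (PIP − Pplat)/V̇ = (39.4 − 23.9) / 1 = 15.5/1 = 15.5 cmH2O·s/L.
C = Vt/(Pplat − PEEP) = 495.0 / (23.9 − 5) = 495.0/18.9 = 26.19 mL/cmH2O.
τ = R × C = 15.5 × 0.02619 L/cmH2O = 0.4059 s.
Fraction remaining = e^(−Te/τ) = e^(−0.72/0.4059) = 0.1697; trapped volume = 495.0 × 0.1697 = 84.002 mL.
Additional alveolar pressure from trapping ≈ V_trapped / C = 84.002 / 26.19 = 3.207 cmH2O.

3.2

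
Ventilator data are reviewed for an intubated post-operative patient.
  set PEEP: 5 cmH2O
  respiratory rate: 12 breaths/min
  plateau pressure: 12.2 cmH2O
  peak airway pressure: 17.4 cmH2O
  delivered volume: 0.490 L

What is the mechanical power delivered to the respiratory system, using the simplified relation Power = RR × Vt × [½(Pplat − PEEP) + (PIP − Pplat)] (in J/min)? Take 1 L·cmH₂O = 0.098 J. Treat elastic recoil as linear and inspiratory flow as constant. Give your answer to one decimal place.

Per-breath work = Vt × [½(Pplat−PEEP) + (PIP−Pplat)] = 0.490 × [0.5×7.2 + 5.2] = 0.490 × 8.8 = 4.312 L·cmH2O.
Power = 12 × 4.312 = 51.744 L·cmH2O/min.
× 0.098 J/(L·cmH2O) → 5.071 J/min.

5.1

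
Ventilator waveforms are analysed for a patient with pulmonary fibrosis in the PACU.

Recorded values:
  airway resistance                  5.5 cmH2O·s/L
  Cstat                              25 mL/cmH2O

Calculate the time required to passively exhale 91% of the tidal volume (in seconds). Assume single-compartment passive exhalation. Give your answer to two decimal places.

τ = R × C = 5.5 × 25 mL/cmH2O = 5.5 × 0.025 L/cmH2O = 0.1375 s.
Exhaled fraction f = 1 − e^(−t/τ) → t = −τ·ln(1 − f) = −0.1375·ln(0.09) = 0.3311 s.

0.33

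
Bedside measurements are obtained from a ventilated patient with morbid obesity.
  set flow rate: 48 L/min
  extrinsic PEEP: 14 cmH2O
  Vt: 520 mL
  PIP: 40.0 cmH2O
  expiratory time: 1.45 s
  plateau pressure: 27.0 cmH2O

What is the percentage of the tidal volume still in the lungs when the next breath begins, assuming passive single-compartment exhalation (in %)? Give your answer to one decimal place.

Flow: 48 L/min ÷ 60 = 0.8 L/s.
R = (PIP − Pplat)/V̇ = (40.0 − 27.0) / 0.8 = 13.0/0.8 = 16.25 cmH2O·s/L.
C = Vt/(Pplat − PEEP) = 520.0 / (27.0 − 14) = 520.0/13.0 = 40.0 mL/cmH2O.
τ = R × C = 16.25 × 0.04 L/cmH2O = 0.65 s.
Fraction remaining at end-expiration = e^(−Te/τ) = e^(−1.45/0.65) = 0.1074 → 10.74%.

10.7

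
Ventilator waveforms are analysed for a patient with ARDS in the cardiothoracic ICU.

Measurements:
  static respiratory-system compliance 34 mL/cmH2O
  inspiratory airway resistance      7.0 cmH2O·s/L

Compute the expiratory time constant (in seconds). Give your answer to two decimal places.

τ = R × C = 7.0 × 34 mL/cmH2O = 7.0 × 0.034 L/cmH2O = 0.238 s.

0.24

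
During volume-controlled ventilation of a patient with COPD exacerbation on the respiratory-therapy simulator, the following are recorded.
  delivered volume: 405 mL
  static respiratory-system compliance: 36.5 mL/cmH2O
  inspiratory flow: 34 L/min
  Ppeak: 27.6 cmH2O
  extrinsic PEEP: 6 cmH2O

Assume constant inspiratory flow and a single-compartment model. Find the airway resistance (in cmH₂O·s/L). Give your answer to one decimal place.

Flow: 34 L/min ÷ 60 = 0.5667 L/s.
Equation of motion (constant flow): PIP = Vt/C + R·V̇ + PEEP.
R·V̇ = PIP − Vt/C − PEEP = 27.6 − 405/36.5 − 6 = 27.6 − 11.096 − 6 = 10.504 cmH2O.
R = 10.504 / 0.5667 = 18.535 cmH2O·s/L.

18.5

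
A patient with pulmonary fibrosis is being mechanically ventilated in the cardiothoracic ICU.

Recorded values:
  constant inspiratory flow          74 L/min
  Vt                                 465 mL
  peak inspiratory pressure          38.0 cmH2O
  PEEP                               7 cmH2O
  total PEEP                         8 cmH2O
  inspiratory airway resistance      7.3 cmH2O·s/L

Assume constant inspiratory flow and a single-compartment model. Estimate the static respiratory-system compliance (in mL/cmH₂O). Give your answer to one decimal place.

22.1

Flow: 74 L/min ÷ 60 = 1.2333 L/s.
Total PEEP = 8 cmH2O (set 7 + intrinsic 1); this is the baseline alveolar pressure.
Equation of motion (constant flow): PIP = Vt/C + R·V̇ + PEEP.
Vt/C = PIP − R·V̇ − PEEP = 38.0 − 7.3×1.2333 − 8 = 38.0 − 9.003 − 8 = 20.997 cmH2O.
C = Vt / 20.997 = 465 / 20.997 = 22.146 mL/cmH2O.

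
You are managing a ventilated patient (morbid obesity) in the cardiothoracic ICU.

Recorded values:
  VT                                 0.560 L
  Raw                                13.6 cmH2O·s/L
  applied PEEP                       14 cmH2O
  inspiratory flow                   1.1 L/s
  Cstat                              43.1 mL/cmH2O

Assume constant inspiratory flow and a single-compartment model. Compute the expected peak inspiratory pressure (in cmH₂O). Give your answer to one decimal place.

Equation of motion (constant flow): PIP = Vt/C + R·V̇ + PEEP.
PIP = 560/43.1 + 13.6×1.1 + 14 = 12.993 + 14.96 + 14 = 41.953 cmH2O.

42.0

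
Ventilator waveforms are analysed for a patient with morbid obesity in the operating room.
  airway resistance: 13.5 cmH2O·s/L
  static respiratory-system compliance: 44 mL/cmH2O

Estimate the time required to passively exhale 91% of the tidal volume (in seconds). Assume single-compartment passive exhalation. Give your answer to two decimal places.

1.43

τ = R × C = 13.5 × 44 mL/cmH2O = 13.5 × 0.044 L/cmH2O = 0.594 s.
Exhaled fraction f = 1 − e^(−t/τ) → t = −τ·ln(1 − f) = −0.594·ln(0.09) = 1.43 s.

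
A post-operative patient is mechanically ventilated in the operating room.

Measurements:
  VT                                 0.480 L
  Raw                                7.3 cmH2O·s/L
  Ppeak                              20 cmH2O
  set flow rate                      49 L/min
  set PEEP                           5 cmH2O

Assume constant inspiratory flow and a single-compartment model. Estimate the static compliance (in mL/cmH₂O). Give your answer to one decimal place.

Flow: 49 L/min ÷ 60 = 0.8167 L/s.
Equation of motion (constant flow): PIP = Vt/C + R·V̇ + PEEP.
Vt/C = PIP − R·V̇ − PEEP = 20 − 7.3×0.8167 − 5 = 20 − 5.962 − 5 = 9.038 cmH2O.
C = Vt / 9.038 = 480 / 9.038 = 53.109 mL/cmH2O.

53.1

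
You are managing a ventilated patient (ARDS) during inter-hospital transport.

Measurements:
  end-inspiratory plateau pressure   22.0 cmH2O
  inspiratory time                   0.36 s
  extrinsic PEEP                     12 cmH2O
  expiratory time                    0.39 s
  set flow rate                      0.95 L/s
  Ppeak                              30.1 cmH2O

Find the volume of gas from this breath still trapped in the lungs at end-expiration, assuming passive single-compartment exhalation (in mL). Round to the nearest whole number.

Vt = flow × Ti = 0.95 L/s × 0.36 s × 1000 mL/L = 342.0 mL.
R = (PIP − Pplat)/V̇ = (30.1 − 22.0) / 0.95 = 8.1/0.95 = 8.526 cmH2O·s/L.
C = Vt/(Pplat − PEEP) = 342.0 / (22.0 − 12) = 342.0/10.0 = 34.2 mL/cmH2O.
τ = R × C = 8.526 × 0.0342 L/cmH2O = 0.2916 s.
Fraction remaining = e^(−Te/τ) = e^(−0.39/0.2916) = 0.2625.
Trapped volume = 342.0 × 0.2625 = 89.775 mL.

90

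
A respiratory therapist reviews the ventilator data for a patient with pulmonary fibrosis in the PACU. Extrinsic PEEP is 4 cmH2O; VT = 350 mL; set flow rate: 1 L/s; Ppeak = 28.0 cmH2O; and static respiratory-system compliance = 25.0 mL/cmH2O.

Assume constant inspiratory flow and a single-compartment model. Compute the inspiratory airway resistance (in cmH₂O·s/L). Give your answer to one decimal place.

10.0

Equation of motion (constant flow): PIP = Vt/C + R·V̇ + PEEP.
R·V̇ = PIP − Vt/C − PEEP = 28.0 − 350/25.0 − 4 = 28.0 − 14.0 − 4 = 10.0 cmH2O.
R = 10.0 / 1 = 10.0 cmH2O·s/L.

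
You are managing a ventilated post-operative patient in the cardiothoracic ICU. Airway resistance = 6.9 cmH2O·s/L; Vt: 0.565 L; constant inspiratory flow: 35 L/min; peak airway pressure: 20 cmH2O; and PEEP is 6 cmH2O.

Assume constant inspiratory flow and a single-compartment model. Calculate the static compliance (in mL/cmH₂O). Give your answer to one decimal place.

56.6

Flow: 35 L/min ÷ 60 = 0.5833 L/s.
Equation of motion (constant flow): PIP = Vt/C + R·V̇ + PEEP.
Vt/C = PIP − R·V̇ − PEEP = 20 − 6.9×0.5833 − 6 = 20 − 4.025 − 6 = 9.975 cmH2O.
C = Vt / 9.975 = 565 / 9.975 = 56.642 mL/cmH2O.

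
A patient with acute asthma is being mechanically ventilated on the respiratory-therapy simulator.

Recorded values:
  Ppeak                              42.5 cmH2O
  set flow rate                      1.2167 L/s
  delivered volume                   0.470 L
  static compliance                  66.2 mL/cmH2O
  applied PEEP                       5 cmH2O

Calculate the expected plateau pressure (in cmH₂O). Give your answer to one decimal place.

12.1

Pplat = PEEP + Vt / Cstat = 5 + 470 / 66.2 = 5 + 7.1 = 12.1 cmH2O.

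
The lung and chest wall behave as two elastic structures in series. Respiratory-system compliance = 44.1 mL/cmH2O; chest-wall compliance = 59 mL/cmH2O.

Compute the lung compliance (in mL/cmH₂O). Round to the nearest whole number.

175

1/CL = 1/Crs − 1/Ccw.
1/CL = 1/44.1 − 1/59 = 0.005727.
CL = 174.61 mL/cmH2O.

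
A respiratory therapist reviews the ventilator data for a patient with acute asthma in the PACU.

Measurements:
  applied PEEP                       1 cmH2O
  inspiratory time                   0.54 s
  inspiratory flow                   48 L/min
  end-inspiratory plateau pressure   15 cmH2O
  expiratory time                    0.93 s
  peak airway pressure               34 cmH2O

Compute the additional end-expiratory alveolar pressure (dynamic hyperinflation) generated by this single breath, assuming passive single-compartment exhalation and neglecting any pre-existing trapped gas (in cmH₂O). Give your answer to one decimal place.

3.9

Flow: 48 L/min ÷ 60 = 0.8 L/s.
Vt = flow × Ti = 0.8 L/s × 0.54 s × 1000 mL/L = 432.0 mL.
R = (PIP − Pplat)/V̇ = (34 − 15) / 0.8 = 19.0/0.8 = 23.75 cmH2O·s/L.
C = Vt/(Pplat − PEEP) = 432.0 / (15 − 1) = 432.0/14.0 = 30.857 mL/cmH2O.
τ = R × C = 23.75 × 0.03086 L/cmH2O = 0.7329 s.
Fraction remaining = e^(−Te/τ) = e^(−0.93/0.7329) = 0.2811; trapped volume = 432.0 × 0.2811 = 121.44 mL.
Additional alveolar pressure from trapping ≈ V_trapped / C = 121.44 / 30.857 = 3.936 cmH2O.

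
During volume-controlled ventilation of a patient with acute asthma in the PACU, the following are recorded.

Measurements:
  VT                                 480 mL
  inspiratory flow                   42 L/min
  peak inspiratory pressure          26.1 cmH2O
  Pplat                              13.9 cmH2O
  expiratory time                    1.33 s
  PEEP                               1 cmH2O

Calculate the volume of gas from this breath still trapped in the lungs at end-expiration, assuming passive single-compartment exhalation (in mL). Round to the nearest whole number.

Flow: 42 L/min ÷ 60 = 0.7 L/s.
R = (PIP − Pplat)/V̇ = (26.1 − 13.9) / 0.7 = 12.2/0.7 = 17.429 cmH2O·s/L.
C = Vt/(Pplat − PEEP) = 480.0 / (13.9 − 1) = 480.0/12.9 = 37.209 mL/cmH2O.
τ = R × C = 17.429 × 0.03721 L/cmH2O = 0.6485 s.
Fraction remaining = e^(−Te/τ) = e^(−1.33/0.6485) = 0.1286.
Trapped volume = 480.0 × 0.1286 = 61.728 mL.

62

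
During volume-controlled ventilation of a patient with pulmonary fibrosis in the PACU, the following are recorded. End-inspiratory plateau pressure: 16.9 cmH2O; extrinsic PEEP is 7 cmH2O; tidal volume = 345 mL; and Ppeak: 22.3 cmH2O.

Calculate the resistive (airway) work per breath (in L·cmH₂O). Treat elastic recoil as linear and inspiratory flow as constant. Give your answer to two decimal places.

1.86

With constant inspiratory flow the resistive pressure is constant at PIP − Pplat = 22.3 − 16.9 = 5.4 cmH2O, so resistive work = 5.4 × 0.345 = 1.863 L·cmH2O.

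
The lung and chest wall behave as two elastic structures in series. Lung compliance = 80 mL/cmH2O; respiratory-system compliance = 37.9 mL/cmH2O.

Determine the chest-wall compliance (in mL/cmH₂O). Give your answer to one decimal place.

1/Ccw = 1/Crs − 1/CL.
1/Ccw = 1/37.9 − 1/80 = 0.01389.
Ccw = 71.994 mL/cmH2O.

72.0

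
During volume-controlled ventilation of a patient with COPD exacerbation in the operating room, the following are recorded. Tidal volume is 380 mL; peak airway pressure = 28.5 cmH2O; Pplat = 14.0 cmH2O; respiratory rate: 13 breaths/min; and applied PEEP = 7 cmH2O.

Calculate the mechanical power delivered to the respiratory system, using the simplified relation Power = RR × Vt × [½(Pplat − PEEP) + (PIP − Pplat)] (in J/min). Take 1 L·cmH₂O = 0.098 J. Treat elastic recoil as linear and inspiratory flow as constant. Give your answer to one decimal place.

Per-breath work = Vt × [½(Pplat−PEEP) + (PIP−Pplat)] = 0.380 × [0.5×7.0 + 14.5] = 0.380 × 18.0 = 6.84 L·cmH2O.
Power = 13 × 6.84 = 88.92 L·cmH2O/min.
× 0.098 J/(L·cmH2O) → 8.714 J/min.

8.7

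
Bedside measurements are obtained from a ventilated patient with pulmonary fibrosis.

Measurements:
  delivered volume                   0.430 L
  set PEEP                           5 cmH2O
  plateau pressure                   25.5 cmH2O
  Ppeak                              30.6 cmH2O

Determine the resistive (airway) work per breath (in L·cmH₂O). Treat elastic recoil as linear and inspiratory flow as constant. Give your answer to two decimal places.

2.19

With constant inspiratory flow the resistive pressure is constant at PIP − Pplat = 30.6 − 25.5 = 5.1 cmH2O, so resistive work = 5.1 × 0.430 = 2.193 L·cmH2O.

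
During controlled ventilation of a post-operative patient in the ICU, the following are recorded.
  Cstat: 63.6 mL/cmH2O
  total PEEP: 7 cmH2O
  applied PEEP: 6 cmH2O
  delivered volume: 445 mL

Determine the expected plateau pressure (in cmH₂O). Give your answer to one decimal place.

End-expiratory occlusion gives total PEEP = 7 cmH2O (intrinsic PEEP = 7 − 6 = 1). Use total PEEP for the elastic gradient.
Pplat = PEEPtotal + Vt / Cstat = 7 + 445 / 63.6 = 7 + 6.997 = 13.997 cmH2O.

14.0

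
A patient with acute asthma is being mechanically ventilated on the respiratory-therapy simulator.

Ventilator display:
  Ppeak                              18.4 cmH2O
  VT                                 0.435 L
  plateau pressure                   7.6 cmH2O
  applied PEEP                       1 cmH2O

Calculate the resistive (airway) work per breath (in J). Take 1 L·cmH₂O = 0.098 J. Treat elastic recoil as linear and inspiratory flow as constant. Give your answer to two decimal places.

With constant inspiratory flow the resistive pressure is constant at PIP − Pplat = 18.4 − 7.6 = 10.8 cmH2O, so resistive work = 10.8 × 0.435 = 4.698 L·cmH2O.
× 0.098 J/(L·cmH2O) → 0.4604 J.

0.46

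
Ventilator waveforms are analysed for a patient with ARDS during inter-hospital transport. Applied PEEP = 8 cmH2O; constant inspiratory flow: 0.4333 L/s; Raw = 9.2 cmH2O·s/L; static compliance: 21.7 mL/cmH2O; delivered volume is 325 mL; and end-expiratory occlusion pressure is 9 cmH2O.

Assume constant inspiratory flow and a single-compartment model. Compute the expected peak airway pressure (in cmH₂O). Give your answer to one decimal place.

28.0

Total PEEP = 9 cmH2O (set 8 + intrinsic 1); this is the baseline alveolar pressure.
Equation of motion (constant flow): PIP = Vt/C + R·V̇ + PEEP.
PIP = 325/21.7 + 9.2×0.4333 + 9 = 14.977 + 3.986 + 9 = 27.963 cmH2O.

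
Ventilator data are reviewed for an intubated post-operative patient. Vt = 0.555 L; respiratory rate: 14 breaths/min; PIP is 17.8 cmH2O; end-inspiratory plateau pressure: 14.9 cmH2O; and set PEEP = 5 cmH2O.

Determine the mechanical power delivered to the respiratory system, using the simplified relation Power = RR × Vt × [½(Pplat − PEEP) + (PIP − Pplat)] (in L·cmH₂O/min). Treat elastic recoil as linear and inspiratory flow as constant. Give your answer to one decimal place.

Per-breath work = Vt × [½(Pplat−PEEP) + (PIP−Pplat)] = 0.555 × [0.5×9.9 + 2.9] = 0.555 × 7.85 = 4.357 L·cmH2O.
Power = 14 × 4.357 = 60.998 L·cmH2O/min.

61.0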